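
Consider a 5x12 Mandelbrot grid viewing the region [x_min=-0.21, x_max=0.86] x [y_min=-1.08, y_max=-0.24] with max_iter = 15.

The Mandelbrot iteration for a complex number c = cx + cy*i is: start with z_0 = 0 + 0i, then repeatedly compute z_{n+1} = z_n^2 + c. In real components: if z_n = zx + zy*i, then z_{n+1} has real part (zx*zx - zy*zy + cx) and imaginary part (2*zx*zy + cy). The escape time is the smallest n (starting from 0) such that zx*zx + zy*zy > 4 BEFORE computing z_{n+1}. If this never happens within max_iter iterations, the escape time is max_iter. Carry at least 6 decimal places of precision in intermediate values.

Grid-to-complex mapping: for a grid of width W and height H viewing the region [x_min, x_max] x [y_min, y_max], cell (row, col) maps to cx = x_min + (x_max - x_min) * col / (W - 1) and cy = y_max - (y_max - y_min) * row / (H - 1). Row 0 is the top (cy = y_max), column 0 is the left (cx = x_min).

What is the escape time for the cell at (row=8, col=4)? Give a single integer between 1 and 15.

z_0 = 0 + 0i, c = 0.8600 + -0.8509i
Iter 1: z = 0.8600 + -0.8509i, |z|^2 = 1.4636
Iter 2: z = 0.8756 + -2.3145i, |z|^2 = 6.1234
Escaped at iteration 2

Answer: 2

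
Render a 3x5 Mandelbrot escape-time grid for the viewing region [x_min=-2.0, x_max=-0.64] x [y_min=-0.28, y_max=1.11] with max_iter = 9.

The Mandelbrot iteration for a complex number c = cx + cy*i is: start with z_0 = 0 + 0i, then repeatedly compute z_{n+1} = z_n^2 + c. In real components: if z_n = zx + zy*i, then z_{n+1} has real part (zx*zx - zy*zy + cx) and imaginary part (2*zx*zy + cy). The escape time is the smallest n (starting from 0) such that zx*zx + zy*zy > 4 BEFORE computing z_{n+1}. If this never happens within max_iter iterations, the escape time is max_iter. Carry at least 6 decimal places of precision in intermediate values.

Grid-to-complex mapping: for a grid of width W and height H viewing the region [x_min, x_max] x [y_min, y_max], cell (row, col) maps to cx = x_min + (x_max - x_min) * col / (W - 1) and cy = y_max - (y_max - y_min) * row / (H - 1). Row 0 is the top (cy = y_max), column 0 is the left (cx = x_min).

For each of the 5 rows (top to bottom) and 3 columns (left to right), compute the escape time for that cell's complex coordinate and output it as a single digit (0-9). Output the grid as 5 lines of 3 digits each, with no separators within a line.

(row=0, col=0): c = -2.0000 + 1.1100i → escape time 1
(row=0, col=1): c = -1.3200 + 1.1100i → escape time 3
(row=0, col=2): c = -0.6400 + 1.1100i → escape time 3
(row=1, col=0): c = -2.0000 + 0.7625i → escape time 1
(row=1, col=1): c = -1.3200 + 0.7625i → escape time 3
(row=1, col=2): c = -0.6400 + 0.7625i → escape time 5
(row=2, col=0): c = -2.0000 + 0.4150i → escape time 1
(row=2, col=1): c = -1.3200 + 0.4150i → escape time 6
(row=2, col=2): c = -0.6400 + 0.4150i → escape time 9
(row=3, col=0): c = -2.0000 + 0.0675i → escape time 1
(row=3, col=1): c = -1.3200 + 0.0675i → escape time 9
(row=3, col=2): c = -0.6400 + 0.0675i → escape time 9
(row=4, col=0): c = -2.0000 + -0.2800i → escape time 1
(row=4, col=1): c = -1.3200 + -0.2800i → escape time 7
(row=4, col=2): c = -0.6400 + -0.2800i → escape time 9

Answer: 133
135
169
199
179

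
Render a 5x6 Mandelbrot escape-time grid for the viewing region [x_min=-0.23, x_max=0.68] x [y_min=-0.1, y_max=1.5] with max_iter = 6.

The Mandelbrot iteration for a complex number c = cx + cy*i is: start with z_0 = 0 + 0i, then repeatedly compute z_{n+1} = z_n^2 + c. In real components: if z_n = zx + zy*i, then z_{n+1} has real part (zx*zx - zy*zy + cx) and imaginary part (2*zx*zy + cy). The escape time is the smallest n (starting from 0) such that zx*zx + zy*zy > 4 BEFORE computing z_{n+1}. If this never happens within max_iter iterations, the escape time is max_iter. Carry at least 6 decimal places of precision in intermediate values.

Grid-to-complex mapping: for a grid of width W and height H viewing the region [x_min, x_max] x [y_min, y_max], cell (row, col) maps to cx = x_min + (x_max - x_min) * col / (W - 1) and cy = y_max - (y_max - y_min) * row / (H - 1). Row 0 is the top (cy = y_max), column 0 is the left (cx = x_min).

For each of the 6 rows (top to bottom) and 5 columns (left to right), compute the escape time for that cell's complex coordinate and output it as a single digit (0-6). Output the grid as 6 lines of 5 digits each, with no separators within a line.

Answer: 22222
33222
66432
66653
66663
66663

Derivation:
(row=0, col=0): c = -0.2300 + 1.5000i → escape time 2
(row=0, col=1): c = -0.0025 + 1.5000i → escape time 2
(row=0, col=2): c = 0.2250 + 1.5000i → escape time 2
(row=0, col=3): c = 0.4525 + 1.5000i → escape time 2
(row=0, col=4): c = 0.6800 + 1.5000i → escape time 2
(row=1, col=0): c = -0.2300 + 1.1800i → escape time 3
(row=1, col=1): c = -0.0025 + 1.1800i → escape time 3
(row=1, col=2): c = 0.2250 + 1.1800i → escape time 2
(row=1, col=3): c = 0.4525 + 1.1800i → escape time 2
(row=1, col=4): c = 0.6800 + 1.1800i → escape time 2
(row=2, col=0): c = -0.2300 + 0.8600i → escape time 6
(row=2, col=1): c = -0.0025 + 0.8600i → escape time 6
(row=2, col=2): c = 0.2250 + 0.8600i → escape time 4
(row=2, col=3): c = 0.4525 + 0.8600i → escape time 3
(row=2, col=4): c = 0.6800 + 0.8600i → escape time 2
(row=3, col=0): c = -0.2300 + 0.5400i → escape time 6
(row=3, col=1): c = -0.0025 + 0.5400i → escape time 6
(row=3, col=2): c = 0.2250 + 0.5400i → escape time 6
(row=3, col=3): c = 0.4525 + 0.5400i → escape time 5
(row=3, col=4): c = 0.6800 + 0.5400i → escape time 3
(row=4, col=0): c = -0.2300 + 0.2200i → escape time 6
(row=4, col=1): c = -0.0025 + 0.2200i → escape time 6
(row=4, col=2): c = 0.2250 + 0.2200i → escape time 6
(row=4, col=3): c = 0.4525 + 0.2200i → escape time 6
(row=4, col=4): c = 0.6800 + 0.2200i → escape time 3
(row=5, col=0): c = -0.2300 + -0.1000i → escape time 6
(row=5, col=1): c = -0.0025 + -0.1000i → escape time 6
(row=5, col=2): c = 0.2250 + -0.1000i → escape time 6
(row=5, col=3): c = 0.4525 + -0.1000i → escape time 6
(row=5, col=4): c = 0.6800 + -0.1000i → escape time 3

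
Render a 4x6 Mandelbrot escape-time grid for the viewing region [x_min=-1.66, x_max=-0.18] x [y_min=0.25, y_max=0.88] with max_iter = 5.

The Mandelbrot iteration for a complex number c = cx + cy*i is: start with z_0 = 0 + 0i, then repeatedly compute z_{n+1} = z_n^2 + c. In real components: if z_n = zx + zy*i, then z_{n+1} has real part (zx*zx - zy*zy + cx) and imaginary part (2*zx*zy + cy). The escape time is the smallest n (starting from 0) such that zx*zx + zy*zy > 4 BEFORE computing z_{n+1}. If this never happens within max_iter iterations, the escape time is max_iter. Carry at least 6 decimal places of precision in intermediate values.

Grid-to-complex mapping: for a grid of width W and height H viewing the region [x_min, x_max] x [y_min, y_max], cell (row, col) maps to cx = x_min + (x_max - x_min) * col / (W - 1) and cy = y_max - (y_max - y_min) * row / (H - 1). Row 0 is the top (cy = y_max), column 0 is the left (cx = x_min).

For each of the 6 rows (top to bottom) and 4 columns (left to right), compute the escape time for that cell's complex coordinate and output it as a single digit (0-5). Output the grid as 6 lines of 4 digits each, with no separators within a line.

(row=0, col=0): c = -1.6600 + 0.8800i → escape time 2
(row=0, col=1): c = -1.1667 + 0.8800i → escape time 3
(row=0, col=2): c = -0.6733 + 0.8800i → escape time 4
(row=0, col=3): c = -0.1800 + 0.8800i → escape time 5
(row=1, col=0): c = -1.6600 + 0.7540i → escape time 3
(row=1, col=1): c = -1.1667 + 0.7540i → escape time 3
(row=1, col=2): c = -0.6733 + 0.7540i → escape time 4
(row=1, col=3): c = -0.1800 + 0.7540i → escape time 5
(row=2, col=0): c = -1.6600 + 0.6280i → escape time 3
(row=2, col=1): c = -1.1667 + 0.6280i → escape time 3
(row=2, col=2): c = -0.6733 + 0.6280i → escape time 5
(row=2, col=3): c = -0.1800 + 0.6280i → escape time 5
(row=3, col=0): c = -1.6600 + 0.5020i → escape time 3
(row=3, col=1): c = -1.1667 + 0.5020i → escape time 5
(row=3, col=2): c = -0.6733 + 0.5020i → escape time 5
(row=3, col=3): c = -0.1800 + 0.5020i → escape time 5
(row=4, col=0): c = -1.6600 + 0.3760i → escape time 4
(row=4, col=1): c = -1.1667 + 0.3760i → escape time 5
(row=4, col=2): c = -0.6733 + 0.3760i → escape time 5
(row=4, col=3): c = -0.1800 + 0.3760i → escape time 5
(row=5, col=0): c = -1.6600 + 0.2500i → escape time 4
(row=5, col=1): c = -1.1667 + 0.2500i → escape time 5
(row=5, col=2): c = -0.6733 + 0.2500i → escape time 5
(row=5, col=3): c = -0.1800 + 0.2500i → escape time 5

Answer: 2345
3345
3355
3555
4555
4555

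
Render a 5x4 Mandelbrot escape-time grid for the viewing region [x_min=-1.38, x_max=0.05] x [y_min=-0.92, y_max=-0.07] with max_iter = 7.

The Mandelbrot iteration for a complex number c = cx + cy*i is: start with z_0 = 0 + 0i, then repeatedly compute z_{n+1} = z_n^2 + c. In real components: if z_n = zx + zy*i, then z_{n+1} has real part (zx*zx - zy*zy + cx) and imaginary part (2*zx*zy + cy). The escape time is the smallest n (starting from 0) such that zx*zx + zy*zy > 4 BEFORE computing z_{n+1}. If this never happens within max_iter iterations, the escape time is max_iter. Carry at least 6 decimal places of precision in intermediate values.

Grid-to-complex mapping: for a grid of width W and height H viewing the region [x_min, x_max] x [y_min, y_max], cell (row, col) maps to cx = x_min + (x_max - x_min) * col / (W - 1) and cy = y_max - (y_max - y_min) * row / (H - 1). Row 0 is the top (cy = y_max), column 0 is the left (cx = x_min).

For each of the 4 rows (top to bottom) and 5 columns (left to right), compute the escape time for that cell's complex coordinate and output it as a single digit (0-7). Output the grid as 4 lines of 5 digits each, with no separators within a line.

Answer: 77777
57777
34777
33456

Derivation:
(row=0, col=0): c = -1.3800 + -0.0700i → escape time 7
(row=0, col=1): c = -1.0225 + -0.0700i → escape time 7
(row=0, col=2): c = -0.6650 + -0.0700i → escape time 7
(row=0, col=3): c = -0.3075 + -0.0700i → escape time 7
(row=0, col=4): c = 0.0500 + -0.0700i → escape time 7
(row=1, col=0): c = -1.3800 + -0.3533i → escape time 5
(row=1, col=1): c = -1.0225 + -0.3533i → escape time 7
(row=1, col=2): c = -0.6650 + -0.3533i → escape time 7
(row=1, col=3): c = -0.3075 + -0.3533i → escape time 7
(row=1, col=4): c = 0.0500 + -0.3533i → escape time 7
(row=2, col=0): c = -1.3800 + -0.6367i → escape time 3
(row=2, col=1): c = -1.0225 + -0.6367i → escape time 4
(row=2, col=2): c = -0.6650 + -0.6367i → escape time 7
(row=2, col=3): c = -0.3075 + -0.6367i → escape time 7
(row=2, col=4): c = 0.0500 + -0.6367i → escape time 7
(row=3, col=0): c = -1.3800 + -0.9200i → escape time 3
(row=3, col=1): c = -1.0225 + -0.9200i → escape time 3
(row=3, col=2): c = -0.6650 + -0.9200i → escape time 4
(row=3, col=3): c = -0.3075 + -0.9200i → escape time 5
(row=3, col=4): c = 0.0500 + -0.9200i → escape time 6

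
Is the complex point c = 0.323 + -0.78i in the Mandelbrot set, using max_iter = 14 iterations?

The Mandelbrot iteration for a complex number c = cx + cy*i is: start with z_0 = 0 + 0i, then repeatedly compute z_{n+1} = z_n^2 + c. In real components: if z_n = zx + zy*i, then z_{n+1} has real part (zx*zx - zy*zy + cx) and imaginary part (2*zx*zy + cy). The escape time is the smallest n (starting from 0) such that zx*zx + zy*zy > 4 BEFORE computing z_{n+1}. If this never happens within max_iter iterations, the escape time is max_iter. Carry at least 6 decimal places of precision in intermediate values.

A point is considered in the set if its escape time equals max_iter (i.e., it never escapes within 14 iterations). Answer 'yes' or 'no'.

z_0 = 0 + 0i, c = 0.3230 + -0.7800i
Iter 1: z = 0.3230 + -0.7800i, |z|^2 = 0.7127
Iter 2: z = -0.1811 + -1.2839i, |z|^2 = 1.6811
Iter 3: z = -1.2926 + -0.3151i, |z|^2 = 1.7700
Iter 4: z = 1.8945 + 0.0345i, |z|^2 = 3.5901
Iter 5: z = 3.9108 + -0.6495i, |z|^2 = 15.7160
Escaped at iteration 5

Answer: no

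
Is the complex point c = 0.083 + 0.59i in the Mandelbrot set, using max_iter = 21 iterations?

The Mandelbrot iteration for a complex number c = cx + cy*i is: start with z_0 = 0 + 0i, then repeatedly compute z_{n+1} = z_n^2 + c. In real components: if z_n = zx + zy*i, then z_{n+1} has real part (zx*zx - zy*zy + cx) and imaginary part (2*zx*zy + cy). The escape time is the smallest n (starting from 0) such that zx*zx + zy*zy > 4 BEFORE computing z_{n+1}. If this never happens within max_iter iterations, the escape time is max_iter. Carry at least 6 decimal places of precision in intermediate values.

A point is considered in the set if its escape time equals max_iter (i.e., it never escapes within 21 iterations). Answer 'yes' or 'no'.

Answer: yes

Derivation:
z_0 = 0 + 0i, c = 0.0830 + 0.5900i
Iter 1: z = 0.0830 + 0.5900i, |z|^2 = 0.3550
Iter 2: z = -0.2582 + 0.6879i, |z|^2 = 0.5399
Iter 3: z = -0.3236 + 0.2347i, |z|^2 = 0.1598
Iter 4: z = 0.1326 + 0.4381i, |z|^2 = 0.2095
Iter 5: z = -0.0913 + 0.7062i, |z|^2 = 0.5070
Iter 6: z = -0.4074 + 0.4610i, |z|^2 = 0.3785
Iter 7: z = 0.0364 + 0.2144i, |z|^2 = 0.0473
Iter 8: z = 0.0384 + 0.6056i, |z|^2 = 0.3682
Iter 9: z = -0.2823 + 0.6365i, |z|^2 = 0.4848
Iter 10: z = -0.2424 + 0.2307i, |z|^2 = 0.1120
Iter 11: z = 0.0885 + 0.4782i, |z|^2 = 0.2365
Iter 12: z = -0.1378 + 0.6747i, |z|^2 = 0.4742
Iter 13: z = -0.3532 + 0.4040i, |z|^2 = 0.2880
Iter 14: z = 0.0445 + 0.3046i, |z|^2 = 0.0948
Iter 15: z = -0.0078 + 0.6171i, |z|^2 = 0.3809
Iter 16: z = -0.2978 + 0.5804i, |z|^2 = 0.4255
Iter 17: z = -0.1652 + 0.2444i, |z|^2 = 0.0870
Iter 18: z = 0.0506 + 0.5093i, |z|^2 = 0.2619
Iter 19: z = -0.1738 + 0.6415i, |z|^2 = 0.4417
Iter 20: z = -0.2983 + 0.3670i, |z|^2 = 0.2237
Did not escape in 21 iterations → in set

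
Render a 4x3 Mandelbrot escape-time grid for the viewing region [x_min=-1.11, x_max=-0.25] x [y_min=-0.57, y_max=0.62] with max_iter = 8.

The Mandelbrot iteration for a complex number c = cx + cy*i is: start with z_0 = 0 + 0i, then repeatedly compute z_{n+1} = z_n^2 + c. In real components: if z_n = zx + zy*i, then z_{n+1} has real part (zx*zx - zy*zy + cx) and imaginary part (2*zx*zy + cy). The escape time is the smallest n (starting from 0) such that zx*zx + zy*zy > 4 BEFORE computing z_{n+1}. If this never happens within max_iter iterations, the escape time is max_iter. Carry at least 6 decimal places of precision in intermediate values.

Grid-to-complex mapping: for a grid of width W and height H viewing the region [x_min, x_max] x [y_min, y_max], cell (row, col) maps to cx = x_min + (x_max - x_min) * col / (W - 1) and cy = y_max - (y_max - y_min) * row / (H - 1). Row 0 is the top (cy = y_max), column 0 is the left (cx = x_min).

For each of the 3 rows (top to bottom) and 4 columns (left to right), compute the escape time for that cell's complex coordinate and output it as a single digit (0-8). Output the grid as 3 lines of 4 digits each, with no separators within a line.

(row=0, col=0): c = -1.1100 + 0.6200i → escape time 4
(row=0, col=1): c = -0.8233 + 0.6200i → escape time 5
(row=0, col=2): c = -0.5367 + 0.6200i → escape time 8
(row=0, col=3): c = -0.2500 + 0.6200i → escape time 8
(row=1, col=0): c = -1.1100 + 0.0250i → escape time 8
(row=1, col=1): c = -0.8233 + 0.0250i → escape time 8
(row=1, col=2): c = -0.5367 + 0.0250i → escape time 8
(row=1, col=3): c = -0.2500 + 0.0250i → escape time 8
(row=2, col=0): c = -1.1100 + -0.5700i → escape time 4
(row=2, col=1): c = -0.8233 + -0.5700i → escape time 5
(row=2, col=2): c = -0.5367 + -0.5700i → escape time 8
(row=2, col=3): c = -0.2500 + -0.5700i → escape time 8

Answer: 4588
8888
4588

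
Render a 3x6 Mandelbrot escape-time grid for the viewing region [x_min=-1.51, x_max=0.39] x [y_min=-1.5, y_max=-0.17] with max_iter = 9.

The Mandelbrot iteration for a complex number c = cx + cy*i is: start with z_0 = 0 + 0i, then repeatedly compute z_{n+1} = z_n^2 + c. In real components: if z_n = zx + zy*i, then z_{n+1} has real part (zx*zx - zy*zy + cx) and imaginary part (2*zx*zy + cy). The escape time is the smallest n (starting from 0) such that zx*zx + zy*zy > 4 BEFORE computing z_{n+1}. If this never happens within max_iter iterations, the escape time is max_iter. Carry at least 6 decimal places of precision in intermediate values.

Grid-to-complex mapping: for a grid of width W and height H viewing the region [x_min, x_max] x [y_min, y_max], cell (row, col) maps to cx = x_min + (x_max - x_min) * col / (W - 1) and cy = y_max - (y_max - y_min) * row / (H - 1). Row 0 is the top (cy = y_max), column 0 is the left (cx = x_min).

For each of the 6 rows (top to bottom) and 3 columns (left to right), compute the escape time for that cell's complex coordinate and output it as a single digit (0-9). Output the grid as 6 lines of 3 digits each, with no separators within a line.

Answer: 599
398
386
343
232
122

Derivation:
(row=0, col=0): c = -1.5100 + -0.1700i → escape time 5
(row=0, col=1): c = -0.5600 + -0.1700i → escape time 9
(row=0, col=2): c = 0.3900 + -0.1700i → escape time 9
(row=1, col=0): c = -1.5100 + -0.4360i → escape time 3
(row=1, col=1): c = -0.5600 + -0.4360i → escape time 9
(row=1, col=2): c = 0.3900 + -0.4360i → escape time 8
(row=2, col=0): c = -1.5100 + -0.7020i → escape time 3
(row=2, col=1): c = -0.5600 + -0.7020i → escape time 8
(row=2, col=2): c = 0.3900 + -0.7020i → escape time 6
(row=3, col=0): c = -1.5100 + -0.9680i → escape time 3
(row=3, col=1): c = -0.5600 + -0.9680i → escape time 4
(row=3, col=2): c = 0.3900 + -0.9680i → escape time 3
(row=4, col=0): c = -1.5100 + -1.2340i → escape time 2
(row=4, col=1): c = -0.5600 + -1.2340i → escape time 3
(row=4, col=2): c = 0.3900 + -1.2340i → escape time 2
(row=5, col=0): c = -1.5100 + -1.5000i → escape time 1
(row=5, col=1): c = -0.5600 + -1.5000i → escape time 2
(row=5, col=2): c = 0.3900 + -1.5000i → escape time 2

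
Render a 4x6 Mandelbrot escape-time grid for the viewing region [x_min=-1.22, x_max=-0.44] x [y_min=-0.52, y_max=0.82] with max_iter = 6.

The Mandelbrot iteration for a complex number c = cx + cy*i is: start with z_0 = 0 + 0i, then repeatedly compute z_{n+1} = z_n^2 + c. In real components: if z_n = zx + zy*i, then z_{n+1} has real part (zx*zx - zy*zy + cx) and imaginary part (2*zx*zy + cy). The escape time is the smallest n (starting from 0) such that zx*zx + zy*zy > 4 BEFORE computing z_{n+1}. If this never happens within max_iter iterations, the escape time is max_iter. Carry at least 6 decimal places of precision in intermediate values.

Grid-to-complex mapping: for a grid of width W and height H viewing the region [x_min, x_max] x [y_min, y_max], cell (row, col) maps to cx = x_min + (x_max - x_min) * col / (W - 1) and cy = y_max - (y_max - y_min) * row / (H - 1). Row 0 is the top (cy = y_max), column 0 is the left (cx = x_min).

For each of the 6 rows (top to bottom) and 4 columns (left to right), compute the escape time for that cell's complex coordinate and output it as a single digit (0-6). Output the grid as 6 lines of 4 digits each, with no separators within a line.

(row=0, col=0): c = -1.2200 + 0.8200i → escape time 3
(row=0, col=1): c = -0.9600 + 0.8200i → escape time 3
(row=0, col=2): c = -0.7000 + 0.8200i → escape time 4
(row=0, col=3): c = -0.4400 + 0.8200i → escape time 6
(row=1, col=0): c = -1.2200 + 0.5520i → escape time 4
(row=1, col=1): c = -0.9600 + 0.5520i → escape time 5
(row=1, col=2): c = -0.7000 + 0.5520i → escape time 6
(row=1, col=3): c = -0.4400 + 0.5520i → escape time 6
(row=2, col=0): c = -1.2200 + 0.2840i → escape time 6
(row=2, col=1): c = -0.9600 + 0.2840i → escape time 6
(row=2, col=2): c = -0.7000 + 0.2840i → escape time 6
(row=2, col=3): c = -0.4400 + 0.2840i → escape time 6
(row=3, col=0): c = -1.2200 + 0.0160i → escape time 6
(row=3, col=1): c = -0.9600 + 0.0160i → escape time 6
(row=3, col=2): c = -0.7000 + 0.0160i → escape time 6
(row=3, col=3): c = -0.4400 + 0.0160i → escape time 6
(row=4, col=0): c = -1.2200 + -0.2520i → escape time 6
(row=4, col=1): c = -0.9600 + -0.2520i → escape time 6
(row=4, col=2): c = -0.7000 + -0.2520i → escape time 6
(row=4, col=3): c = -0.4400 + -0.2520i → escape time 6
(row=5, col=0): c = -1.2200 + -0.5200i → escape time 4
(row=5, col=1): c = -0.9600 + -0.5200i → escape time 5
(row=5, col=2): c = -0.7000 + -0.5200i → escape time 6
(row=5, col=3): c = -0.4400 + -0.5200i → escape time 6

Answer: 3346
4566
6666
6666
6666
4566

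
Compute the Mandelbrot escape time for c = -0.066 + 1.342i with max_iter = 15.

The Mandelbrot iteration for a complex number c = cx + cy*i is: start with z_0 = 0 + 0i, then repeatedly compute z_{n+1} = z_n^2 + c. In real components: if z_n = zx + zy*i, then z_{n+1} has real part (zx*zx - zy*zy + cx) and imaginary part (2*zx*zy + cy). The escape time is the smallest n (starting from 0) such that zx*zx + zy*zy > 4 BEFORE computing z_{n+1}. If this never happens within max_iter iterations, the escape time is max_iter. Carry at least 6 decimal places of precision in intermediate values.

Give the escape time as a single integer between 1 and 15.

z_0 = 0 + 0i, c = -0.0660 + 1.3420i
Iter 1: z = -0.0660 + 1.3420i, |z|^2 = 1.8053
Iter 2: z = -1.8626 + 1.1649i, |z|^2 = 4.8262
Escaped at iteration 2

Answer: 2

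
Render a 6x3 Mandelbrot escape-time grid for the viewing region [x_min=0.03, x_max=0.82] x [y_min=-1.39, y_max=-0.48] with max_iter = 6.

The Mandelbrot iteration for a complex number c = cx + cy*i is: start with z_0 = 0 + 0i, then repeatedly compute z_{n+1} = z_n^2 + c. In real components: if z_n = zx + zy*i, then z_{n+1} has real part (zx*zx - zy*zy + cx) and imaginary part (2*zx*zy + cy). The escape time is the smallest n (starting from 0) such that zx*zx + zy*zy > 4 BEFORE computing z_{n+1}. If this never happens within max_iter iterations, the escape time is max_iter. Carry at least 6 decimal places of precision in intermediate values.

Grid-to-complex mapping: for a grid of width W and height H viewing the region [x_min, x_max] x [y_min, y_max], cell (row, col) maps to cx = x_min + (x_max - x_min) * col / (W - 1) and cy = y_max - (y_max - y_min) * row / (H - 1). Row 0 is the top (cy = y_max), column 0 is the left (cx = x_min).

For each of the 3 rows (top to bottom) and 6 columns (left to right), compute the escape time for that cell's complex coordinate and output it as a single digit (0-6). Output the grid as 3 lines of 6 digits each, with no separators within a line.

Answer: 666533
643322
222222

Derivation:
(row=0, col=0): c = 0.0300 + -0.4800i → escape time 6
(row=0, col=1): c = 0.1880 + -0.4800i → escape time 6
(row=0, col=2): c = 0.3460 + -0.4800i → escape time 6
(row=0, col=3): c = 0.5040 + -0.4800i → escape time 5
(row=0, col=4): c = 0.6620 + -0.4800i → escape time 3
(row=0, col=5): c = 0.8200 + -0.4800i → escape time 3
(row=1, col=0): c = 0.0300 + -0.9350i → escape time 6
(row=1, col=1): c = 0.1880 + -0.9350i → escape time 4
(row=1, col=2): c = 0.3460 + -0.9350i → escape time 3
(row=1, col=3): c = 0.5040 + -0.9350i → escape time 3
(row=1, col=4): c = 0.6620 + -0.9350i → escape time 2
(row=1, col=5): c = 0.8200 + -0.9350i → escape time 2
(row=2, col=0): c = 0.0300 + -1.3900i → escape time 2
(row=2, col=1): c = 0.1880 + -1.3900i → escape time 2
(row=2, col=2): c = 0.3460 + -1.3900i → escape time 2
(row=2, col=3): c = 0.5040 + -1.3900i → escape time 2
(row=2, col=4): c = 0.6620 + -1.3900i → escape time 2
(row=2, col=5): c = 0.8200 + -1.3900i → escape time 2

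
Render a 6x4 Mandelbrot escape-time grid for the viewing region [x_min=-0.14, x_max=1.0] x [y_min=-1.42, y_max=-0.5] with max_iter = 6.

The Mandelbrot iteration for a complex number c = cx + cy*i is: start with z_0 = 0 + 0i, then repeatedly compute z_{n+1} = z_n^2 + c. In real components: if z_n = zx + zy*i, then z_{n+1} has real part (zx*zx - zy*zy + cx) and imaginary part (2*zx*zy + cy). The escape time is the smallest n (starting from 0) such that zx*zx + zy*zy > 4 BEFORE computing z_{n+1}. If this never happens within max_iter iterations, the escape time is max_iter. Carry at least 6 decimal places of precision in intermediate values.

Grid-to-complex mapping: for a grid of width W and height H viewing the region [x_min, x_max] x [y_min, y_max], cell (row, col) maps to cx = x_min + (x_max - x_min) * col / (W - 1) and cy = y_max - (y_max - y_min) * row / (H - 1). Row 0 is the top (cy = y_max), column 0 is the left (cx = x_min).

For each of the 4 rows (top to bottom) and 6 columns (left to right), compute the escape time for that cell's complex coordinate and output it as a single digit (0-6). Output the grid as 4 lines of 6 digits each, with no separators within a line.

(row=0, col=0): c = -0.1400 + -0.5000i → escape time 6
(row=0, col=1): c = 0.0880 + -0.5000i → escape time 6
(row=0, col=2): c = 0.3160 + -0.5000i → escape time 6
(row=0, col=3): c = 0.5440 + -0.5000i → escape time 4
(row=0, col=4): c = 0.7720 + -0.5000i → escape time 3
(row=0, col=5): c = 1.0000 + -0.5000i → escape time 2
(row=1, col=0): c = -0.1400 + -0.8067i → escape time 6
(row=1, col=1): c = 0.0880 + -0.8067i → escape time 6
(row=1, col=2): c = 0.3160 + -0.8067i → escape time 4
(row=1, col=3): c = 0.5440 + -0.8067i → escape time 3
(row=1, col=4): c = 0.7720 + -0.8067i → escape time 2
(row=1, col=5): c = 1.0000 + -0.8067i → escape time 2
(row=2, col=0): c = -0.1400 + -1.1133i → escape time 5
(row=2, col=1): c = 0.0880 + -1.1133i → escape time 4
(row=2, col=2): c = 0.3160 + -1.1133i → escape time 3
(row=2, col=3): c = 0.5440 + -1.1133i → escape time 2
(row=2, col=4): c = 0.7720 + -1.1133i → escape time 2
(row=2, col=5): c = 1.0000 + -1.1133i → escape time 2
(row=3, col=0): c = -0.1400 + -1.4200i → escape time 2
(row=3, col=1): c = 0.0880 + -1.4200i → escape time 2
(row=3, col=2): c = 0.3160 + -1.4200i → escape time 2
(row=3, col=3): c = 0.5440 + -1.4200i → escape time 2
(row=3, col=4): c = 0.7720 + -1.4200i → escape time 2
(row=3, col=5): c = 1.0000 + -1.4200i → escape time 2

Answer: 666432
664322
543222
222222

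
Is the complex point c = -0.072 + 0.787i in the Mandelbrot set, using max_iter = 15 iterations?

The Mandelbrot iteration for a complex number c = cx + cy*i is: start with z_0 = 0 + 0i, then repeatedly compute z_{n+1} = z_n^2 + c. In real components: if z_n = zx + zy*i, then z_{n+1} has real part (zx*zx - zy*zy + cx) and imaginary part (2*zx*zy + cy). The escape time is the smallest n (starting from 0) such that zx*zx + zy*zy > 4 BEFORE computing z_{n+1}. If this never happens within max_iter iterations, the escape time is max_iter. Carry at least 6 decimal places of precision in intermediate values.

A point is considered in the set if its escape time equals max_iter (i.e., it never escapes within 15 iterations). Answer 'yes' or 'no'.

z_0 = 0 + 0i, c = -0.0720 + 0.7870i
Iter 1: z = -0.0720 + 0.7870i, |z|^2 = 0.6246
Iter 2: z = -0.6862 + 0.6737i, |z|^2 = 0.9247
Iter 3: z = -0.0550 + -0.1375i, |z|^2 = 0.0219
Iter 4: z = -0.0879 + 0.8021i, |z|^2 = 0.6511
Iter 5: z = -0.7077 + 0.6460i, |z|^2 = 0.9181
Iter 6: z = 0.0115 + -0.1273i, |z|^2 = 0.0163
Iter 7: z = -0.0881 + 0.7841i, |z|^2 = 0.6225
Iter 8: z = -0.6790 + 0.6489i, |z|^2 = 0.8821
Iter 9: z = -0.0320 + -0.0942i, |z|^2 = 0.0099
Iter 10: z = -0.0799 + 0.7930i, |z|^2 = 0.6353
Iter 11: z = -0.6945 + 0.6604i, |z|^2 = 0.9184
Iter 12: z = -0.0257 + -0.1302i, |z|^2 = 0.0176
Iter 13: z = -0.0883 + 0.7937i, |z|^2 = 0.6378
Iter 14: z = -0.6942 + 0.6468i, |z|^2 = 0.9002
Did not escape in 15 iterations → in set

Answer: yes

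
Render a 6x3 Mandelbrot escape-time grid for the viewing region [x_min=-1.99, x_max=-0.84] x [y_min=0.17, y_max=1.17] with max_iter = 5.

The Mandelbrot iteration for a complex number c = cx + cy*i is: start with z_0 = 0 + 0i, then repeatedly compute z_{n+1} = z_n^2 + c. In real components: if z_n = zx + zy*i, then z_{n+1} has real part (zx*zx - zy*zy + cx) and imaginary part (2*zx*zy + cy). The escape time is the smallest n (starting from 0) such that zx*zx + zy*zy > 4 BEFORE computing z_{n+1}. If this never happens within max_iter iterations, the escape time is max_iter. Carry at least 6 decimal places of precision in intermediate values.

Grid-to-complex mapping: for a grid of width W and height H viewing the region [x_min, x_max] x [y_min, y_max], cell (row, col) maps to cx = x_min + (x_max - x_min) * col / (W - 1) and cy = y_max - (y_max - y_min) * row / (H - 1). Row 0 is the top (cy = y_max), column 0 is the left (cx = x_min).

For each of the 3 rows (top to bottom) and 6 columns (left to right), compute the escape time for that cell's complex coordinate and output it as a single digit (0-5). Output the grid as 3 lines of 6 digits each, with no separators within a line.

Answer: 112233
133344
245555

Derivation:
(row=0, col=0): c = -1.9900 + 1.1700i → escape time 1
(row=0, col=1): c = -1.7600 + 1.1700i → escape time 1
(row=0, col=2): c = -1.5300 + 1.1700i → escape time 2
(row=0, col=3): c = -1.3000 + 1.1700i → escape time 2
(row=0, col=4): c = -1.0700 + 1.1700i → escape time 3
(row=0, col=5): c = -0.8400 + 1.1700i → escape time 3
(row=1, col=0): c = -1.9900 + 0.6700i → escape time 1
(row=1, col=1): c = -1.7600 + 0.6700i → escape time 3
(row=1, col=2): c = -1.5300 + 0.6700i → escape time 3
(row=1, col=3): c = -1.3000 + 0.6700i → escape time 3
(row=1, col=4): c = -1.0700 + 0.6700i → escape time 4
(row=1, col=5): c = -0.8400 + 0.6700i → escape time 4
(row=2, col=0): c = -1.9900 + 0.1700i → escape time 2
(row=2, col=1): c = -1.7600 + 0.1700i → escape time 4
(row=2, col=2): c = -1.5300 + 0.1700i → escape time 5
(row=2, col=3): c = -1.3000 + 0.1700i → escape time 5
(row=2, col=4): c = -1.0700 + 0.1700i → escape time 5
(row=2, col=5): c = -0.8400 + 0.1700i → escape time 5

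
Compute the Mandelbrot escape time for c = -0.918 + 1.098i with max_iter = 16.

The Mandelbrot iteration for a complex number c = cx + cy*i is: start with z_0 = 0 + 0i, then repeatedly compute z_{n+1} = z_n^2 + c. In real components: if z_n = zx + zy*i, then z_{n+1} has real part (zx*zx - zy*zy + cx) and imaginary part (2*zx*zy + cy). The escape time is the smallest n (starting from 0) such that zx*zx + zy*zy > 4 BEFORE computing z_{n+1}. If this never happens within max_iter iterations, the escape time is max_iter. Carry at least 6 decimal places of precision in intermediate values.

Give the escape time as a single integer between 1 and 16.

Answer: 3

Derivation:
z_0 = 0 + 0i, c = -0.9180 + 1.0980i
Iter 1: z = -0.9180 + 1.0980i, |z|^2 = 2.0483
Iter 2: z = -1.2809 + -0.9179i, |z|^2 = 2.4832
Iter 3: z = -0.1199 + 3.4495i, |z|^2 = 11.9135
Escaped at iteration 3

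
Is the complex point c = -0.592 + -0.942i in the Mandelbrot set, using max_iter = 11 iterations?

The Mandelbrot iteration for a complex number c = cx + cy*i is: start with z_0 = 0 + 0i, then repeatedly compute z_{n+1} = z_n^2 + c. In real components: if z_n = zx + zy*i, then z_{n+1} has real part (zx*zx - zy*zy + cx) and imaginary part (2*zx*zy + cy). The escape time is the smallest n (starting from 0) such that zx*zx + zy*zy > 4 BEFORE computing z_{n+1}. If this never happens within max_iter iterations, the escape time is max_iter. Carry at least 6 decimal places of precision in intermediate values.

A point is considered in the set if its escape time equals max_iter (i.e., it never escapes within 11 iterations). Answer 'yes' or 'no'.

Answer: no

Derivation:
z_0 = 0 + 0i, c = -0.5920 + -0.9420i
Iter 1: z = -0.5920 + -0.9420i, |z|^2 = 1.2378
Iter 2: z = -1.1289 + 0.1733i, |z|^2 = 1.3045
Iter 3: z = 0.6524 + -1.3333i, |z|^2 = 2.2034
Iter 4: z = -1.9442 + -2.6817i, |z|^2 = 10.9713
Escaped at iteration 4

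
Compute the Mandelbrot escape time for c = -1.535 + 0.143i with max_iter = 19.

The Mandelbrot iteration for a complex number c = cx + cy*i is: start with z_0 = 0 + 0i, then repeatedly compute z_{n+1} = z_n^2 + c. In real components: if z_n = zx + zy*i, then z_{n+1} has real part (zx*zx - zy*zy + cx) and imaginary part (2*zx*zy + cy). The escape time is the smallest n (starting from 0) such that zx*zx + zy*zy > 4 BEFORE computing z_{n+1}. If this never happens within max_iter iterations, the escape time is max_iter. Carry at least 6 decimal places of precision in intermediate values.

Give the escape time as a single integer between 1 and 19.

Answer: 6

Derivation:
z_0 = 0 + 0i, c = -1.5350 + 0.1430i
Iter 1: z = -1.5350 + 0.1430i, |z|^2 = 2.3767
Iter 2: z = 0.8008 + -0.2960i, |z|^2 = 0.7289
Iter 3: z = -0.9814 + -0.3311i, |z|^2 = 1.0727
Iter 4: z = -0.6815 + 0.7928i, |z|^2 = 1.0930
Iter 5: z = -1.6991 + -0.9376i, |z|^2 = 3.7661
Iter 6: z = 0.4729 + 3.3293i, |z|^2 = 11.3076
Escaped at iteration 6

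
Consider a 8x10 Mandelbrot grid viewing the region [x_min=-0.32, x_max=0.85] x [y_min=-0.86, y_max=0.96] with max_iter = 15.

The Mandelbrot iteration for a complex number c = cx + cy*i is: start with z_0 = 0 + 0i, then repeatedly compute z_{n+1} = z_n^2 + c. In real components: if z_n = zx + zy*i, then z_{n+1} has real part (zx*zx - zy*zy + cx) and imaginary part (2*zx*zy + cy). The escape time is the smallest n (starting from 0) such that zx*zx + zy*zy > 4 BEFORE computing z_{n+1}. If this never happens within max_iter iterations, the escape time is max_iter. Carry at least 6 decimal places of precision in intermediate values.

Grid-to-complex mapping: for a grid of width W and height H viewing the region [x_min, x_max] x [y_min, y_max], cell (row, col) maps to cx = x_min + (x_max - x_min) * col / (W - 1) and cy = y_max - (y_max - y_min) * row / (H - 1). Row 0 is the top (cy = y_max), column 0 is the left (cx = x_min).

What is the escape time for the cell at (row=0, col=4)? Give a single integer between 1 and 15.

z_0 = 0 + 0i, c = 0.3486 + 0.9600i
Iter 1: z = 0.3486 + 0.9600i, |z|^2 = 1.0431
Iter 2: z = -0.4515 + 1.6293i, |z|^2 = 2.8584
Iter 3: z = -2.1020 + -0.5113i, |z|^2 = 4.6800
Escaped at iteration 3

Answer: 3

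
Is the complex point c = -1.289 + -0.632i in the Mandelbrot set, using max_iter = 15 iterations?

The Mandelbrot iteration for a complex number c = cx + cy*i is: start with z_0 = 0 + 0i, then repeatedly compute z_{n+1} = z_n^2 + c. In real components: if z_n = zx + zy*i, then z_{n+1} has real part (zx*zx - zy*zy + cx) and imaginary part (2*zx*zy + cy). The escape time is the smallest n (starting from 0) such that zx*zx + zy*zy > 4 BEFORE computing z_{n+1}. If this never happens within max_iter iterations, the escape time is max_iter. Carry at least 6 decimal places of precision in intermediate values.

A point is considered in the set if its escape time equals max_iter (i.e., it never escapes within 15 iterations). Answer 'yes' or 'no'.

z_0 = 0 + 0i, c = -1.2890 + -0.6320i
Iter 1: z = -1.2890 + -0.6320i, |z|^2 = 2.0609
Iter 2: z = -0.0269 + 0.9973i, |z|^2 = 0.9953
Iter 3: z = -2.2829 + -0.6857i, |z|^2 = 5.6817
Escaped at iteration 3

Answer: no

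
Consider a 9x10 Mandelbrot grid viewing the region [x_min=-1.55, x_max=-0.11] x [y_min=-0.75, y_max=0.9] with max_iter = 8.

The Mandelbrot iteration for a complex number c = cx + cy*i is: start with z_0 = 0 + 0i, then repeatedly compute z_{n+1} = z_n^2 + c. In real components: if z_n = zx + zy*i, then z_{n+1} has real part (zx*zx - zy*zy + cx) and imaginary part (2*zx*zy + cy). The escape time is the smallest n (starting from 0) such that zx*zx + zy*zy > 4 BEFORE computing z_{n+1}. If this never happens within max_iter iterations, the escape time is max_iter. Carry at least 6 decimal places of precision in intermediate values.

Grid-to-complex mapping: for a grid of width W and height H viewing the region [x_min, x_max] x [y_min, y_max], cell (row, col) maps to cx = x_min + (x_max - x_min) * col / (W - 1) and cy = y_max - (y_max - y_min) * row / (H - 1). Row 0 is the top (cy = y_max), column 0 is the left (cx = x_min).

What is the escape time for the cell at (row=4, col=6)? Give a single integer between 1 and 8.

z_0 = 0 + 0i, c = -0.4700 + 0.1667i
Iter 1: z = -0.4700 + 0.1667i, |z|^2 = 0.2487
Iter 2: z = -0.2769 + 0.0100i, |z|^2 = 0.0768
Iter 3: z = -0.3934 + 0.1611i, |z|^2 = 0.1808
Iter 4: z = -0.3412 + 0.0399i, |z|^2 = 0.1180
Iter 5: z = -0.3552 + 0.1395i, |z|^2 = 0.1456
Iter 6: z = -0.3633 + 0.0676i, |z|^2 = 0.1365
Iter 7: z = -0.3426 + 0.1176i, |z|^2 = 0.1312

Answer: 8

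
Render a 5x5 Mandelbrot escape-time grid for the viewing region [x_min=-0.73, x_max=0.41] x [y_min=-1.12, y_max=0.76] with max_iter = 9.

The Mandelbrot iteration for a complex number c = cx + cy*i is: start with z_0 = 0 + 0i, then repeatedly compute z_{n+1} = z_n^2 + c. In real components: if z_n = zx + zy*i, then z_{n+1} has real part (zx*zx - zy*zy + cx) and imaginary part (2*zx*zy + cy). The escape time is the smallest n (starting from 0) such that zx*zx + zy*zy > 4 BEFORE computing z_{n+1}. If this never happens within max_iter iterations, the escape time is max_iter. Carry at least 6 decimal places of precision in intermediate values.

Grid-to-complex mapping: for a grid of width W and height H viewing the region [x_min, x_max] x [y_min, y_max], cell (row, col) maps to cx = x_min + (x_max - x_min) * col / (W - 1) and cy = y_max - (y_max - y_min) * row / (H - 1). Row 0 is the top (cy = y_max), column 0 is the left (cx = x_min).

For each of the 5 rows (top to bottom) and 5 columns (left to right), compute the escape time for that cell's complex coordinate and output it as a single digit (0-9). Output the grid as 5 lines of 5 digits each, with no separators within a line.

(row=0, col=0): c = -0.7300 + 0.7600i → escape time 4
(row=0, col=1): c = -0.4450 + 0.7600i → escape time 6
(row=0, col=2): c = -0.1600 + 0.7600i → escape time 9
(row=0, col=3): c = 0.1250 + 0.7600i → escape time 6
(row=0, col=4): c = 0.4100 + 0.7600i → escape time 4
(row=1, col=0): c = -0.7300 + 0.2900i → escape time 9
(row=1, col=1): c = -0.4450 + 0.2900i → escape time 9
(row=1, col=2): c = -0.1600 + 0.2900i → escape time 9
(row=1, col=3): c = 0.1250 + 0.2900i → escape time 9
(row=1, col=4): c = 0.4100 + 0.2900i → escape time 9
(row=2, col=0): c = -0.7300 + -0.1800i → escape time 9
(row=2, col=1): c = -0.4450 + -0.1800i → escape time 9
(row=2, col=2): c = -0.1600 + -0.1800i → escape time 9
(row=2, col=3): c = 0.1250 + -0.1800i → escape time 9
(row=2, col=4): c = 0.4100 + -0.1800i → escape time 9
(row=3, col=0): c = -0.7300 + -0.6500i → escape time 5
(row=3, col=1): c = -0.4450 + -0.6500i → escape time 9
(row=3, col=2): c = -0.1600 + -0.6500i → escape time 9
(row=3, col=3): c = 0.1250 + -0.6500i → escape time 9
(row=3, col=4): c = 0.4100 + -0.6500i → escape time 6
(row=4, col=0): c = -0.7300 + -1.1200i → escape time 3
(row=4, col=1): c = -0.4450 + -1.1200i → escape time 4
(row=4, col=2): c = -0.1600 + -1.1200i → escape time 6
(row=4, col=3): c = 0.1250 + -1.1200i → escape time 3
(row=4, col=4): c = 0.4100 + -1.1200i → escape time 2

Answer: 46964
99999
99999
59996
34632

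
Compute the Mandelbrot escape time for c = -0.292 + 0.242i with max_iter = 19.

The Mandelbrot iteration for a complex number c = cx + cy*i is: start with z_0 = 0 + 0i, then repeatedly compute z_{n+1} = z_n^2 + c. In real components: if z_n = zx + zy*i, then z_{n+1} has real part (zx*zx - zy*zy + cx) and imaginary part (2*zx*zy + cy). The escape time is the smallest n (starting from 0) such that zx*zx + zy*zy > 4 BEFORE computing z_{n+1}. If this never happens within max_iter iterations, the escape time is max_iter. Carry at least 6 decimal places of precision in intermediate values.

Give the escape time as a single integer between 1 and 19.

z_0 = 0 + 0i, c = -0.2920 + 0.2420i
Iter 1: z = -0.2920 + 0.2420i, |z|^2 = 0.1438
Iter 2: z = -0.2653 + 0.1007i, |z|^2 = 0.0805
Iter 3: z = -0.2318 + 0.1886i, |z|^2 = 0.0893
Iter 4: z = -0.2739 + 0.1546i, |z|^2 = 0.0989
Iter 5: z = -0.2409 + 0.1573i, |z|^2 = 0.0828
Iter 6: z = -0.2587 + 0.1662i, |z|^2 = 0.0946
Iter 7: z = -0.2527 + 0.1560i, |z|^2 = 0.0882
Iter 8: z = -0.2525 + 0.1632i, |z|^2 = 0.0904
Iter 9: z = -0.2549 + 0.1596i, |z|^2 = 0.0904
Iter 10: z = -0.2525 + 0.1606i, |z|^2 = 0.0896
Iter 11: z = -0.2540 + 0.1609i, |z|^2 = 0.0904
Iter 12: z = -0.2533 + 0.1603i, |z|^2 = 0.0899
Iter 13: z = -0.2535 + 0.1608i, |z|^2 = 0.0901
Iter 14: z = -0.2536 + 0.1605i, |z|^2 = 0.0901
Iter 15: z = -0.2534 + 0.1606i, |z|^2 = 0.0900
Iter 16: z = -0.2536 + 0.1606i, |z|^2 = 0.0901
Iter 17: z = -0.2535 + 0.1606i, |z|^2 = 0.0900
Iter 18: z = -0.2535 + 0.1606i, |z|^2 = 0.0901

Answer: 19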